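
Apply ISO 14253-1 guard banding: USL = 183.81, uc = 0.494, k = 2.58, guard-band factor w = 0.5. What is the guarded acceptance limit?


U = k * uc = 2.58 * 0.494 = 1.27452
guard band g = w * U = 0.5 * 1.27452 = 0.63726
AL = USL - g = 183.81 - 0.63726
AL = 183.1727

183.1727


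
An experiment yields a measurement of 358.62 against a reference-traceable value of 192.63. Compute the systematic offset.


Systematic error = measured - true
= 358.62 - 192.63
= 165.9900

165.9900


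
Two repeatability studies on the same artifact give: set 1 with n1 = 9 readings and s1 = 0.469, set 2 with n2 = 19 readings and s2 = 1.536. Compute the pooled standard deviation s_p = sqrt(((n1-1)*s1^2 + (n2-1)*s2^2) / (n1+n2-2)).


s_p = sqrt(((n1-1)*s1^2 + (n2-1)*s2^2) / (n1+n2-2))
numerator = (9-1)*0.469^2 + (19-1)*1.536^2 = 1.759688 + 42.467328 = 44.227016
denominator = 9 + 19 - 2 = 26
s_p^2 = 44.227016 / 26 = 1.7010391
s_p = sqrt(1.7010391) = 1.3042

1.3042


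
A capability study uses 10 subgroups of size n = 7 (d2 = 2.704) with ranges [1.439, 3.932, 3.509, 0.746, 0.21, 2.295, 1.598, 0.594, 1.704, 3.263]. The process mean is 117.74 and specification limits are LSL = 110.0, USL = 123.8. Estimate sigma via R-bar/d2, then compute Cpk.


R_bar = (1.439 + 3.932 + 3.509 + 0.746 + 0.21 + 2.295 + 1.598 + 0.594 + 1.704 + 3.263) / 10 = 1.929
sigma = R_bar / d2 = 1.929 / 2.704 = 0.71338757
Cp = (USL - LSL)/(6*sigma) = (123.8 - 110.0)/(6*0.71338757) = 3.2241
Cpu = (123.8 - 117.74)/(3*0.71338757) = 2.8316
Cpl = (117.74 - 110.0)/(3*0.71338757) = 3.6165
Cpk = min(Cpu, Cpl) = 2.8316

2.8316


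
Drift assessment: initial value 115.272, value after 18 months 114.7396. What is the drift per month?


rate = (v2 - v1) / months
= (114.7396 - 115.272) / 18
= -0.5324 / 18
= -0.0296

-0.0296


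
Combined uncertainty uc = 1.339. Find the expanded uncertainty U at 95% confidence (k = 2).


U = k * uc
U = 2 * 1.339
U = 2.6780

2.6780


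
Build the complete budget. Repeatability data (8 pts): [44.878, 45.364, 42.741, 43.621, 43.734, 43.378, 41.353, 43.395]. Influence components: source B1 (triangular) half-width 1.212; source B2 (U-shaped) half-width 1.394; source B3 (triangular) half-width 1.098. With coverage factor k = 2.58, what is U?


mean = (44.878 + 45.364 + 42.741 + 43.621 + 43.734 + 43.378 + 41.353 + 43.395) / 8 = 43.558
s = sqrt(sum((x - mean)^2)/(n-1)) = 1.2321563
u_A = s / sqrt(n) = 1.2321563 / sqrt(8) = 0.43563304
u_B1 = 1.212 / sqrt(6) = 0.49479693
u_B2 = 1.394 / sqrt(2) = 0.98570685
u_B3 = 1.098 / sqrt(6) = 0.44825662
uc = sqrt(0.43563304^2 + 0.49479693^2 + 0.98570685^2 + 0.44825662^2) = 1.267735
U = k * uc = 2.58 * 1.267735
U = 3.2708

3.2708


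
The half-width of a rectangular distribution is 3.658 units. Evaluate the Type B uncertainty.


u_B = half_width / sqrt(3)
u_B = 3.658 / 1.7320508
u_B = 2.1119

2.1119


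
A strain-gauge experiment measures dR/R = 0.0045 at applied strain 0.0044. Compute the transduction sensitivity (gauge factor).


GF = (dR/R) / epsilon
= 0.0045 / 0.0044
= 1.0227

1.0227


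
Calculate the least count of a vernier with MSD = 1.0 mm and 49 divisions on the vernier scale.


LC = MSD / n_div
= 1.0 / 49
= 0.0204

0.0204


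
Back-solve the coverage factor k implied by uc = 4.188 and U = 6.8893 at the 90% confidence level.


k = U / uc
k = 6.8893 / 4.188
k = 1.645

1.645


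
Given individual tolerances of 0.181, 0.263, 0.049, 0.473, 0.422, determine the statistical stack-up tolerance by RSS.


RSS = sqrt(0.181^2 + 0.263^2 + 0.049^2 + 0.473^2 + 0.422^2)
= sqrt(0.506144)
= 0.7114

0.7114


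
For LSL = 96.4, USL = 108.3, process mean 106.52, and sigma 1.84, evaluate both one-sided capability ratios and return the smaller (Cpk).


Cpu = (USL - mean) / (3*sigma) = (108.3 - 106.52) / (3*1.84) = 0.3225
Cpl = (mean - LSL) / (3*sigma) = (106.52 - 96.4) / (3*1.84) = 1.8333
Cpk = min(Cpu, Cpl) = 0.3225

0.3225


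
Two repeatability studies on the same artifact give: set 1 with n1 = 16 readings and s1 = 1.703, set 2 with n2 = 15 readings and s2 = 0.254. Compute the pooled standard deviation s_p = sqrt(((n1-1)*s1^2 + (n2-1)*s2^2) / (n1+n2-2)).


s_p = sqrt(((n1-1)*s1^2 + (n2-1)*s2^2) / (n1+n2-2))
numerator = (16-1)*1.703^2 + (15-1)*0.254^2 = 43.503135 + 0.903224 = 44.406359
denominator = 16 + 15 - 2 = 29
s_p^2 = 44.406359 / 29 = 1.5312538
s_p = sqrt(1.5312538) = 1.2374

1.2374


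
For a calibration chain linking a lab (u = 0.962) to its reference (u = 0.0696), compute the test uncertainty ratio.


TUR = u_lab / u_ref
= 0.962 / 0.0696
= 13.8218

13.8218


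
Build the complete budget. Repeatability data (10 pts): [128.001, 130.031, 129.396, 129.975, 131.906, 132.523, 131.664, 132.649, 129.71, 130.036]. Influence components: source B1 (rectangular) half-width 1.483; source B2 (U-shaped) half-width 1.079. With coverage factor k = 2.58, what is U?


mean = (128.001 + 130.031 + 129.396 + 129.975 + 131.906 + 132.523 + 131.664 + 132.649 + 129.71 + 130.036) / 10 = 130.5891
s = sqrt(sum((x - mean)^2)/(n-1)) = 1.5188399
u_A = s / sqrt(n) = 1.5188399 / sqrt(10) = 0.48029935
u_B1 = 1.483 / sqrt(3) = 0.85621045
u_B2 = 1.079 / sqrt(2) = 0.76296822
uc = sqrt(0.48029935^2 + 0.85621045^2 + 0.76296822^2) = 1.243344
U = k * uc = 2.58 * 1.243344
U = 3.2078

3.2078


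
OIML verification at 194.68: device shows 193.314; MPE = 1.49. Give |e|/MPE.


e = indication - reference = 193.314 - 194.68 = -1.3660
|e| = 1.3660
ratio = |e| / MPE = 1.3660 / 1.49
ratio = 0.9168

0.9168


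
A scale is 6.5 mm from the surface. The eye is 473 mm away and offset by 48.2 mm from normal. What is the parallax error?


error = h * offset / d
= 6.5 * 48.2 / 473
= 0.6624

0.6624


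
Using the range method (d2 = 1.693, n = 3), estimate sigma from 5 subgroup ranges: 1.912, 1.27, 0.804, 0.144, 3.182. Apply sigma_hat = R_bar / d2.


R_bar = (1.912 + 1.27 + 0.804 + 0.144 + 3.182) / 5
R_bar = 7.312 / 5 = 1.4624
sigma_hat = R_bar / d2 = 1.4624 / 1.693 = 0.8638

0.8638


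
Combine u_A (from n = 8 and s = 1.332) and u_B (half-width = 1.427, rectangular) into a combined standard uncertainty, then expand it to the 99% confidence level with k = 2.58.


u_A = s / sqrt(n) = 1.332 / sqrt(8) = 0.47093312
u_B = half_width / sqrt(3) = 1.427 / sqrt(3) = 0.82387883
uc = sqrt(u_A^2 + u_B^2) = sqrt(0.47093312^2 + 0.82387883^2) = 0.94897541
U = k * uc = 2.58 * 0.94897541
U = 2.4484

2.4484


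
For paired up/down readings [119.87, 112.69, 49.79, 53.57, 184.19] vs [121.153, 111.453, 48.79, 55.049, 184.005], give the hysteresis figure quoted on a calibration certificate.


|119.87 - 121.153| = 1.2830
|112.69 - 111.453| = 1.2370
|49.79 - 48.79| = 1.0000
|53.57 - 55.049| = 1.4790
|184.19 - 184.005| = 0.1850
hysteresis = max(diffs) = 1.4790

1.4790


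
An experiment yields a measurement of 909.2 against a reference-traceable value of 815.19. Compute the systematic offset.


Systematic error = measured - true
= 909.2 - 815.19
= 94.0100

94.0100


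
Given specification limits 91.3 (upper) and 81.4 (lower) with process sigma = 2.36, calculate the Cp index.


Cp = (USL - LSL) / (6 * sigma)
= (91.3 - 81.4) / (6 * 2.36)
= 9.9000 / 14.1600
= 0.6992

0.6992


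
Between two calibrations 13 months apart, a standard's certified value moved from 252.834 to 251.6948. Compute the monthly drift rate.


rate = (v2 - v1) / months
= (251.6948 - 252.834) / 13
= -1.1392 / 13
= -0.0876

-0.0876


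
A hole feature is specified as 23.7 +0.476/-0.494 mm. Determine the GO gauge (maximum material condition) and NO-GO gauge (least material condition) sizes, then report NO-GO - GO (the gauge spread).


GO = nominal - lower_tol (smallest hole = maximum material condition)
GO = 23.7 - 0.494 = 23.206
NO-GO = nominal + upper_tol (largest hole = least material condition)
NO-GO = 23.7 + 0.476 = 24.176
spread = NO-GO - GO = 24.176 - 23.206 = 0.9700

0.9700


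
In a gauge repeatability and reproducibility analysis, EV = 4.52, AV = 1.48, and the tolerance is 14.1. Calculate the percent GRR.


GRR = sqrt(EV^2 + AV^2) = sqrt(4.52^2 + 1.48^2) = 4.7561329
%GRR = GRR / tol * 100 = 4.7561329 / 14.1 * 100
%GRR = 33.7314

33.7314


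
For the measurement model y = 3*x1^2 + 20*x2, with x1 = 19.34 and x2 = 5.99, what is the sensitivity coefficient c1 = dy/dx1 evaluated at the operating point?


y = 3*x1^2 + 20*x2
dy/dx1 = 2*3*x1
Evaluate at x1 = 19.34: c1 = 6 * 19.34
c1 = 116.0400

116.0400


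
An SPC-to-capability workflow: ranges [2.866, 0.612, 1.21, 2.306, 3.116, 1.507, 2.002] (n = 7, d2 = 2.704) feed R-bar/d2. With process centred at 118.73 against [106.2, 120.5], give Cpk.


R_bar = (2.866 + 0.612 + 1.21 + 2.306 + 3.116 + 1.507 + 2.002) / 7 = 1.9455714
sigma = R_bar / d2 = 1.9455714 / 2.704 = 0.71951605
Cp = (USL - LSL)/(6*sigma) = (120.5 - 106.2)/(6*0.71951605) = 3.3124
Cpu = (120.5 - 118.73)/(3*0.71951605) = 0.8200
Cpl = (118.73 - 106.2)/(3*0.71951605) = 5.8048
Cpk = min(Cpu, Cpl) = 0.8200

0.8200


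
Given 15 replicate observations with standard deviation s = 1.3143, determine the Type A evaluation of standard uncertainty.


u_A = s / sqrt(n)
u_A = 1.3143 / sqrt(15)
u_A = 1.3143 / 3.8729833
u_A = 0.3394

0.3394


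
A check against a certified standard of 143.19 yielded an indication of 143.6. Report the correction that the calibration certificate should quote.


Correction = standard - reading
= 143.19 - 143.6
= -0.4100

-0.4100


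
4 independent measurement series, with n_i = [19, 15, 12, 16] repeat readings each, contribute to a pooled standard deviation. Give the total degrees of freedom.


nu = sum_i (n_i - 1)
nu = ((19 - 1) + (15 - 1) + (12 - 1) + (16 - 1))
nu = 18 + 14 + 11 + 15
nu = 58

58


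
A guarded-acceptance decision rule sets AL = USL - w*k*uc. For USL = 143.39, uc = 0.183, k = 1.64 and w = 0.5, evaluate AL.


U = k * uc = 1.64 * 0.183 = 0.30012
guard band g = w * U = 0.5 * 0.30012 = 0.15006
AL = USL - g = 143.39 - 0.15006
AL = 143.2399

143.2399


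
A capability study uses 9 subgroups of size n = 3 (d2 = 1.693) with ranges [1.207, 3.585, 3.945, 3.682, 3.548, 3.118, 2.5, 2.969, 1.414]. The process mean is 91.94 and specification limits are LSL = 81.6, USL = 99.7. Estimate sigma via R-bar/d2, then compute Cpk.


R_bar = (1.207 + 3.585 + 3.945 + 3.682 + 3.548 + 3.118 + 2.5 + 2.969 + 1.414) / 9 = 2.8853333
sigma = R_bar / d2 = 2.8853333 / 1.693 = 1.7042725
Cp = (USL - LSL)/(6*sigma) = (99.7 - 81.6)/(6*1.7042725) = 1.7701
Cpu = (99.7 - 91.94)/(3*1.7042725) = 1.5178
Cpl = (91.94 - 81.6)/(3*1.7042725) = 2.0224
Cpk = min(Cpu, Cpl) = 1.5178

1.5178


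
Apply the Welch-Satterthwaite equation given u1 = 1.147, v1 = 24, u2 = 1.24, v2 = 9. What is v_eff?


uc = sqrt(u1^2 + u2^2) = sqrt(1.147^2 + 1.24^2) = 1.6891445
v_eff = uc^4 / (u1^4/v1 + u2^4/v2)
= 1.6891445^4 / (1.147^4/24 + 1.24^4/9)
= 8.1408024 / 0.33480821
v_eff = 24.3148

24.3148


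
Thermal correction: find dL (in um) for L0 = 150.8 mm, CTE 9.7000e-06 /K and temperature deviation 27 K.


dL = L * alpha * dT
= 150.8 * 9.7000e-06 * 27
= 0.0394945 mm
dL_um = 0.0394945 * 1000 = 39.4945 um

39.4945


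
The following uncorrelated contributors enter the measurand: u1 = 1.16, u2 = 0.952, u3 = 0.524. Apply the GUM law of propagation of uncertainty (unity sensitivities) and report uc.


uc = sqrt(1.16^2 + 0.952^2 + 0.524^2)
uc = sqrt(2.52648)
uc = 1.5895

1.5895


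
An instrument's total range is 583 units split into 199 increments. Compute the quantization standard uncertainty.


resolution = range / divisions
resolution = 583 / 199 = 2.9296482
u_res = resolution / (2*sqrt(3))
u_res = 2.9296482 / 3.4641016
u_res = 0.8457

0.8457


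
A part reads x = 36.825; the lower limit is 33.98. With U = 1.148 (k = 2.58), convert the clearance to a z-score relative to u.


u = U / k = 1.148 / 2.58 = 0.44496124
margin = |LSL - x| = |33.98 - 36.825| = 2.845
z = margin / u = 2.845 / 0.44496124
z = 6.3938

6.3938


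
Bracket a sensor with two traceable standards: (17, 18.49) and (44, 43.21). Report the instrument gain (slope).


slope = (y2 - y1) / (x2 - x1)
= (43.21 - 18.49) / (44 - 17)
= 24.7200 / 27
= 0.9156

0.9156


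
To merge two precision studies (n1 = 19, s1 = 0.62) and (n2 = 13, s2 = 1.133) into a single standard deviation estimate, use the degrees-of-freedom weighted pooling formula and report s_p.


s_p = sqrt(((n1-1)*s1^2 + (n2-1)*s2^2) / (n1+n2-2))
numerator = (19-1)*0.62^2 + (13-1)*1.133^2 = 6.9192 + 15.404268 = 22.323468
denominator = 19 + 13 - 2 = 30
s_p^2 = 22.323468 / 30 = 0.7441156
s_p = sqrt(0.7441156) = 0.8626

0.8626


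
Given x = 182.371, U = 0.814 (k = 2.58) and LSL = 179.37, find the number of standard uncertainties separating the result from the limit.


u = U / k = 0.814 / 2.58 = 0.31550388
margin = |LSL - x| = |179.37 - 182.371| = 3.001
z = margin / u = 3.001 / 0.31550388
z = 9.5118

9.5118


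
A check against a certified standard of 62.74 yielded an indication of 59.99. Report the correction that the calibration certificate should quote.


Correction = standard - reading
= 62.74 - 59.99
= 2.7500

2.7500


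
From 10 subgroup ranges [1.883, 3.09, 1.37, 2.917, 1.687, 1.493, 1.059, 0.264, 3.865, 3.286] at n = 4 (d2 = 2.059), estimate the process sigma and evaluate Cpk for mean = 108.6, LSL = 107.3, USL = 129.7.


R_bar = (1.883 + 3.09 + 1.37 + 2.917 + 1.687 + 1.493 + 1.059 + 0.264 + 3.865 + 3.286) / 10 = 2.0914
sigma = R_bar / d2 = 2.0914 / 2.059 = 1.0157358
Cp = (USL - LSL)/(6*sigma) = (129.7 - 107.3)/(6*1.0157358) = 3.6755
Cpu = (129.7 - 108.6)/(3*1.0157358) = 6.9244
Cpl = (108.6 - 107.3)/(3*1.0157358) = 0.4266
Cpk = min(Cpu, Cpl) = 0.4266

0.4266


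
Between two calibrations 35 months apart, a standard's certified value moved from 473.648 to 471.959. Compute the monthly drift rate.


rate = (v2 - v1) / months
= (471.959 - 473.648) / 35
= -1.6890 / 35
= -0.0483

-0.0483


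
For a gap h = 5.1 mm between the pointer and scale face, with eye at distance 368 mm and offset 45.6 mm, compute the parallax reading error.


error = h * offset / d
= 5.1 * 45.6 / 368
= 0.6320

0.6320


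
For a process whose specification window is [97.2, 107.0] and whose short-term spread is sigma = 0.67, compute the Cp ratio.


Cp = (USL - LSL) / (6 * sigma)
= (107.0 - 97.2) / (6 * 0.67)
= 9.8000 / 4.0200
= 2.4378

2.4378


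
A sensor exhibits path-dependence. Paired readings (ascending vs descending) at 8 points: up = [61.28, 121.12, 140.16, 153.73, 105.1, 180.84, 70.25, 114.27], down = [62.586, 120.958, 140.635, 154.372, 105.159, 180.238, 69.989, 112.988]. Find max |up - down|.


|61.28 - 62.586| = 1.3060
|121.12 - 120.958| = 0.1620
|140.16 - 140.635| = 0.4750
|153.73 - 154.372| = 0.6420
|105.1 - 105.159| = 0.0590
|180.84 - 180.238| = 0.6020
|70.25 - 69.989| = 0.2610
|114.27 - 112.988| = 1.2820
hysteresis = max(diffs) = 1.3060

1.3060


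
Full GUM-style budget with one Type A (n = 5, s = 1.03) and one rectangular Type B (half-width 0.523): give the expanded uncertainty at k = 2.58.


u_A = s / sqrt(n) = 1.03 / sqrt(5) = 0.46063
u_B = half_width / sqrt(3) = 0.523 / sqrt(3) = 0.30195419
uc = sqrt(u_A^2 + u_B^2) = sqrt(0.46063^2 + 0.30195419^2) = 0.55077793
U = k * uc = 2.58 * 0.55077793
U = 1.4210

1.4210


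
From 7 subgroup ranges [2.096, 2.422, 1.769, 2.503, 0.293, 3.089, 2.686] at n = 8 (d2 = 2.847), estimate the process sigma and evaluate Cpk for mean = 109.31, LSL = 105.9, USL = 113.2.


R_bar = (2.096 + 2.422 + 1.769 + 2.503 + 0.293 + 3.089 + 2.686) / 7 = 2.1225714
sigma = R_bar / d2 = 2.1225714 / 2.847 = 0.74554668
Cp = (USL - LSL)/(6*sigma) = (113.2 - 105.9)/(6*0.74554668) = 1.6319
Cpu = (113.2 - 109.31)/(3*0.74554668) = 1.7392
Cpl = (109.31 - 105.9)/(3*0.74554668) = 1.5246
Cpk = min(Cpu, Cpl) = 1.5246

1.5246


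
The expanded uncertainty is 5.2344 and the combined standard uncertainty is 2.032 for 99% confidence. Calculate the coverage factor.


k = U / uc
k = 5.2344 / 2.032
k = 2.576

2.576


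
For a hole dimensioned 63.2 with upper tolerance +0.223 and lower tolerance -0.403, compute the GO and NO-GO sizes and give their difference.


GO = nominal - lower_tol (smallest hole = maximum material condition)
GO = 63.2 - 0.403 = 62.797
NO-GO = nominal + upper_tol (largest hole = least material condition)
NO-GO = 63.2 + 0.223 = 63.423
spread = NO-GO - GO = 63.423 - 62.797 = 0.6260

0.6260


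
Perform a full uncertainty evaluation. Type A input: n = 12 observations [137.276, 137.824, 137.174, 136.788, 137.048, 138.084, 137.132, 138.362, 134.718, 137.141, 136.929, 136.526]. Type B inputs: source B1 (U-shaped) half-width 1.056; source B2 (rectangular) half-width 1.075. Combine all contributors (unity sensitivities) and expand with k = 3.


mean = (137.276 + 137.824 + 137.174 + 136.788 + 137.048 + 138.084 + 137.132 + 138.362 + 134.718 + 137.141 + 136.929 + 136.526) / 12 = 137.0835
s = sqrt(sum((x - mean)^2)/(n-1)) = 0.91719211
u_A = s / sqrt(n) = 0.91719211 / sqrt(12) = 0.26477056
u_B1 = 1.056 / sqrt(2) = 0.74670476
u_B2 = 1.075 / sqrt(3) = 0.62065154
uc = sqrt(0.26477056^2 + 0.74670476^2 + 0.62065154^2) = 1.0064193
U = k * uc = 3 * 1.0064193
U = 3.0193

3.0193


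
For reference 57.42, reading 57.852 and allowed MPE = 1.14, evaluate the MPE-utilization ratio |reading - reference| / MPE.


e = indication - reference = 57.852 - 57.42 = 0.4320
|e| = 0.4320
ratio = |e| / MPE = 0.4320 / 1.14
ratio = 0.3789

0.3789


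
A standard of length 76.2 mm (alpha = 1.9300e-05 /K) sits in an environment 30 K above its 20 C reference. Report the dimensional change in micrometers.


dL = L * alpha * dT
= 76.2 * 1.9300e-05 * 30
= 0.0441198 mm
dL_um = 0.0441198 * 1000 = 44.1198 um

44.1198


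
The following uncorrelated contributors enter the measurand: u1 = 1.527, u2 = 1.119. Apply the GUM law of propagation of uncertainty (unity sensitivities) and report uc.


uc = sqrt(1.527^2 + 1.119^2)
uc = sqrt(3.58389)
uc = 1.8931

1.8931


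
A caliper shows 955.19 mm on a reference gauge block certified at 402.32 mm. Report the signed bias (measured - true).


Systematic error = measured - true
= 955.19 - 402.32
= 552.8700

552.8700


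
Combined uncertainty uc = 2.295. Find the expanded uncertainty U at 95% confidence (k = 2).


U = k * uc
U = 2 * 2.295
U = 4.5900

4.5900


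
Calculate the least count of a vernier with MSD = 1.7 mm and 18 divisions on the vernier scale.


LC = MSD / n_div
= 1.7 / 18
= 0.0944

0.0944


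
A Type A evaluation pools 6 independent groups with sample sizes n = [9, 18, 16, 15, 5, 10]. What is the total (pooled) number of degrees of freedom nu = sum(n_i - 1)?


nu = sum_i (n_i - 1)
nu = ((9 - 1) + (18 - 1) + (16 - 1) + (15 - 1) + (5 - 1) + (10 - 1))
nu = 8 + 17 + 15 + 14 + 4 + 9
nu = 67

67


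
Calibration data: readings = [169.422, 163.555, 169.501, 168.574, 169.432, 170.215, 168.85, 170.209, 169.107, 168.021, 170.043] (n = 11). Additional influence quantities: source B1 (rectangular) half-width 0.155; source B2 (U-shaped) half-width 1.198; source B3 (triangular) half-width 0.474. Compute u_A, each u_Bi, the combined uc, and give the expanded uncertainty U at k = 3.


mean = (169.422 + 163.555 + 169.501 + 168.574 + 169.432 + 170.215 + 168.85 + 170.209 + 169.107 + 168.021 + 170.043) / 11 = 168.8117273
s = sqrt(sum((x - mean)^2)/(n-1)) = 1.8727905
u_A = s / sqrt(n) = 1.8727905 / sqrt(11) = 0.56466758
u_B1 = 0.155 / sqrt(3) = 0.089489292
u_B2 = 1.198 / sqrt(2) = 0.84711392
u_B3 = 0.474 / sqrt(6) = 0.19350969
uc = sqrt(0.56466758^2 + 0.089489292^2 + 0.84711392^2 + 0.19350969^2) = 1.040147
U = k * uc = 3 * 1.040147
U = 3.1204

3.1204


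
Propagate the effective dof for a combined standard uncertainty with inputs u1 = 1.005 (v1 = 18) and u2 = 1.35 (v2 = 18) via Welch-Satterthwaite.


uc = sqrt(u1^2 + u2^2) = sqrt(1.005^2 + 1.35^2) = 1.6830107
v_eff = uc^4 / (u1^4/v1 + u2^4/v2)
= 1.6830107^4 / (1.005^4/18 + 1.35^4/18)
= 8.023198 / 0.24120315
v_eff = 33.2632

33.2632


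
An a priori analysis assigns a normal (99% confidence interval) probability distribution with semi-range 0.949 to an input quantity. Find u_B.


u_B = half_width / 2.576
u_B = 0.949 / 2.576
u_B = 0.3684

0.3684


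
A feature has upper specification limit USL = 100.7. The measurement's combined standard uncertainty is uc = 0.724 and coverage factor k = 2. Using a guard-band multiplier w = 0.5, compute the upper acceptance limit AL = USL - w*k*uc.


U = k * uc = 2 * 0.724 = 1.448
guard band g = w * U = 0.5 * 1.448 = 0.724
AL = USL - g = 100.7 - 0.724
AL = 99.9760

99.9760


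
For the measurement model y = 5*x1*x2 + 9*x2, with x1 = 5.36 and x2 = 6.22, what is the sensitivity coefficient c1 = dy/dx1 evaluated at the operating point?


y = 5*x1*x2 + 9*x2
dy/dx1 = 5*x2
Evaluate at x2 = 6.22: c1 = 5 * 6.22
c1 = 31.1000

31.1000


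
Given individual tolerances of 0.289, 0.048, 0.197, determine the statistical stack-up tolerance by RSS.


RSS = sqrt(0.289^2 + 0.048^2 + 0.197^2)
= sqrt(0.124634)
= 0.3530

0.3530


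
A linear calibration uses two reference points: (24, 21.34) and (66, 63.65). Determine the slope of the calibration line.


slope = (y2 - y1) / (x2 - x1)
= (63.65 - 21.34) / (66 - 24)
= 42.3100 / 42
= 1.0074

1.0074


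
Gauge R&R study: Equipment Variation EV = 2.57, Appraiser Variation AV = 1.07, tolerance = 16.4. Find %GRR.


GRR = sqrt(EV^2 + AV^2) = sqrt(2.57^2 + 1.07^2) = 2.7838463
%GRR = GRR / tol * 100 = 2.7838463 / 16.4 * 100
%GRR = 16.9747

16.9747


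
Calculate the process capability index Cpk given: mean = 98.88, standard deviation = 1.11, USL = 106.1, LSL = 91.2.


Cpu = (USL - mean) / (3*sigma) = (106.1 - 98.88) / (3*1.11) = 2.1682
Cpl = (mean - LSL) / (3*sigma) = (98.88 - 91.2) / (3*1.11) = 2.3063
Cpk = min(Cpu, Cpl) = 2.1682

2.1682


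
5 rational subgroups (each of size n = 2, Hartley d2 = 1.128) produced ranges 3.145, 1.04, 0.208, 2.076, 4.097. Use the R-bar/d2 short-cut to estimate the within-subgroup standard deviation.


R_bar = (3.145 + 1.04 + 0.208 + 2.076 + 4.097) / 5
R_bar = 10.566 / 5 = 2.1132
sigma_hat = R_bar / d2 = 2.1132 / 1.128 = 1.8734

1.8734


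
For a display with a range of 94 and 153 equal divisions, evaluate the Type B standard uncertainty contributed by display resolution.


resolution = range / divisions
resolution = 94 / 153 = 0.61437908
u_res = resolution / (2*sqrt(3))
u_res = 0.61437908 / 3.4641016
u_res = 0.1774

0.1774


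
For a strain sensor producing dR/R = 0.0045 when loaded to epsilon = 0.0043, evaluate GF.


GF = (dR/R) / epsilon
= 0.0045 / 0.0043
= 1.0465

1.0465


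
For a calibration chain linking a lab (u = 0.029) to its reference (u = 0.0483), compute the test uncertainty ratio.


TUR = u_lab / u_ref
= 0.029 / 0.0483
= 0.6004

0.6004


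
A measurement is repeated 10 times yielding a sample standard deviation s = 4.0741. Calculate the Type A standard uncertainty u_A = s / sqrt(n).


u_A = s / sqrt(n)
u_A = 4.0741 / sqrt(10)
u_A = 4.0741 / 3.1622777
u_A = 1.2883

1.2883


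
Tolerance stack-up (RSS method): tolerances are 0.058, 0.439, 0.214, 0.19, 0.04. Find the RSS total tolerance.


RSS = sqrt(0.058^2 + 0.439^2 + 0.214^2 + 0.19^2 + 0.04^2)
= sqrt(0.279581)
= 0.5288

0.5288


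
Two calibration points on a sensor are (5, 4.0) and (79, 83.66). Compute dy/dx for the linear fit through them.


slope = (y2 - y1) / (x2 - x1)
= (83.66 - 4.0) / (79 - 5)
= 79.6600 / 74
= 1.0765

1.0765


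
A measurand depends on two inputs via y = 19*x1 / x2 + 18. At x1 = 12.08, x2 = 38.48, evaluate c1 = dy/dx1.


y = 19*x1 / x2 + 18
dy/dx1 = 19/x2
Evaluate at x2 = 38.48: c1 = 19 / 38.48
c1 = 0.4938

0.4938


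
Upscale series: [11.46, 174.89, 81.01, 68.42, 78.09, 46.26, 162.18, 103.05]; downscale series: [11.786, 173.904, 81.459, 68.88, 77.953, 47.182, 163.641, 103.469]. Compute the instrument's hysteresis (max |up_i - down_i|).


|11.46 - 11.786| = 0.3260
|174.89 - 173.904| = 0.9860
|81.01 - 81.459| = 0.4490
|68.42 - 68.88| = 0.4600
|78.09 - 77.953| = 0.1370
|46.26 - 47.182| = 0.9220
|162.18 - 163.641| = 1.4610
|103.05 - 103.469| = 0.4190
hysteresis = max(diffs) = 1.4610

1.4610


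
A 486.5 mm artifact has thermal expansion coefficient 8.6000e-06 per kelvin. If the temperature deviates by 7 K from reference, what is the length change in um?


dL = L * alpha * dT
= 486.5 * 8.6000e-06 * 7
= 0.0292873 mm
dL_um = 0.0292873 * 1000 = 29.2873 um

29.2873


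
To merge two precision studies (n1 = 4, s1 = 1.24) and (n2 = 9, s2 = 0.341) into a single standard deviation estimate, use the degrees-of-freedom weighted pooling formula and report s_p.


s_p = sqrt(((n1-1)*s1^2 + (n2-1)*s2^2) / (n1+n2-2))
numerator = (4-1)*1.24^2 + (9-1)*0.341^2 = 4.6128 + 0.930248 = 5.543048
denominator = 4 + 9 - 2 = 11
s_p^2 = 5.543048 / 11 = 0.50391345
s_p = sqrt(0.50391345) = 0.7099

0.7099


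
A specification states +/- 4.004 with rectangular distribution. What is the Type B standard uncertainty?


u_B = half_width / sqrt(3)
u_B = 4.004 / 1.7320508
u_B = 2.3117

2.3117


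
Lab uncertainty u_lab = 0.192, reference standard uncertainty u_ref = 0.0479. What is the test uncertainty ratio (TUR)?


TUR = u_lab / u_ref
= 0.192 / 0.0479
= 4.0084

4.0084


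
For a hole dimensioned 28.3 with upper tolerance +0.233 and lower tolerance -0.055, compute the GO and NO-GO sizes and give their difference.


GO = nominal - lower_tol (smallest hole = maximum material condition)
GO = 28.3 - 0.055 = 28.245
NO-GO = nominal + upper_tol (largest hole = least material condition)
NO-GO = 28.3 + 0.233 = 28.533
spread = NO-GO - GO = 28.533 - 28.245 = 0.2880

0.2880


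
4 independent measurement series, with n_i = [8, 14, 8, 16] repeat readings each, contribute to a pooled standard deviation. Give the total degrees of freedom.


nu = sum_i (n_i - 1)
nu = ((8 - 1) + (14 - 1) + (8 - 1) + (16 - 1))
nu = 7 + 13 + 7 + 15
nu = 42

42


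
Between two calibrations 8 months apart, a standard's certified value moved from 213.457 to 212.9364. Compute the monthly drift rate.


rate = (v2 - v1) / months
= (212.9364 - 213.457) / 8
= -0.5206 / 8
= -0.0651

-0.0651


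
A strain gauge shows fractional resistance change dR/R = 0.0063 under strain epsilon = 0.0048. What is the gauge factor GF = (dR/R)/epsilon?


GF = (dR/R) / epsilon
= 0.0063 / 0.0048
= 1.3125

1.3125


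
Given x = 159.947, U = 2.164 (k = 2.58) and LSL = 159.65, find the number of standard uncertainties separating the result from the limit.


u = U / k = 2.164 / 2.58 = 0.83875969
margin = |LSL - x| = |159.65 - 159.947| = 0.297
z = margin / u = 0.297 / 0.83875969
z = 0.3541

0.3541


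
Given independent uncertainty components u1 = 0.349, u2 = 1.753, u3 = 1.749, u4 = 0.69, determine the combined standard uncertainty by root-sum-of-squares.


uc = sqrt(0.349^2 + 1.753^2 + 1.749^2 + 0.69^2)
uc = sqrt(6.729911)
uc = 2.5942

2.5942


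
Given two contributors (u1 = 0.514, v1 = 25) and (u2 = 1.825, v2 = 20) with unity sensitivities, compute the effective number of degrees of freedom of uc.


uc = sqrt(u1^2 + u2^2) = sqrt(0.514^2 + 1.825^2) = 1.8960013
v_eff = uc^4 / (u1^4/v1 + u2^4/v2)
= 1.8960013^4 / (0.514^4/25 + 1.825^4/20)
= 12.922738 / 0.55744513
v_eff = 23.1821

23.1821


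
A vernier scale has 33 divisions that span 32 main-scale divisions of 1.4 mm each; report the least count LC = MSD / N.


LC = MSD / n_div
= 1.4 / 33
= 0.0424

0.0424


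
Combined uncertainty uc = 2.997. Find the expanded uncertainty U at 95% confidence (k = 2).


U = k * uc
U = 2 * 2.997
U = 5.9940

5.9940


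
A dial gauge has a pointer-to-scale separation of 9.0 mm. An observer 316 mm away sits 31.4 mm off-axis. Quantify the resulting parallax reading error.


error = h * offset / d
= 9.0 * 31.4 / 316
= 0.8943

0.8943


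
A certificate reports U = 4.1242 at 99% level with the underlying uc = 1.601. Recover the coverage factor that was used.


k = U / uc
k = 4.1242 / 1.601
k = 2.576

2.576


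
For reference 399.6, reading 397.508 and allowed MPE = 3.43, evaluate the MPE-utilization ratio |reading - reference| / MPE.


e = indication - reference = 397.508 - 399.6 = -2.0920
|e| = 2.0920
ratio = |e| / MPE = 2.0920 / 3.43
ratio = 0.6099

0.6099


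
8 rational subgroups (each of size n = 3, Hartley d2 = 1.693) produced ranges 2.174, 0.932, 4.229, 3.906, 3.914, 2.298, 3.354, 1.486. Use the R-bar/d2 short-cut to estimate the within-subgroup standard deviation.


R_bar = (2.174 + 0.932 + 4.229 + 3.906 + 3.914 + 2.298 + 3.354 + 1.486) / 8
R_bar = 22.293 / 8 = 2.786625
sigma_hat = R_bar / d2 = 2.786625 / 1.693 = 1.6460

1.6460


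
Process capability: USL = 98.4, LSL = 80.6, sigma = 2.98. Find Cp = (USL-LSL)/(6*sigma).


Cp = (USL - LSL) / (6 * sigma)
= (98.4 - 80.6) / (6 * 2.98)
= 17.8000 / 17.8800
= 0.9955

0.9955


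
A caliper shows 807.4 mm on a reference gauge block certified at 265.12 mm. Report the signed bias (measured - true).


Systematic error = measured - true
= 807.4 - 265.12
= 542.2800

542.2800


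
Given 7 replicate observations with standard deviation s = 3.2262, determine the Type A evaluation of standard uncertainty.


u_A = s / sqrt(n)
u_A = 3.2262 / sqrt(7)
u_A = 3.2262 / 2.6457513
u_A = 1.2194

1.2194


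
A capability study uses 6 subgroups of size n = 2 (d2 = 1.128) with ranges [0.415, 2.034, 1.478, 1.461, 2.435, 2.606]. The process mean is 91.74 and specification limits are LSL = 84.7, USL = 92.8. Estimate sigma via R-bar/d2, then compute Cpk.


R_bar = (0.415 + 2.034 + 1.478 + 1.461 + 2.435 + 2.606) / 6 = 1.7381667
sigma = R_bar / d2 = 1.7381667 / 1.128 = 1.5409279
Cp = (USL - LSL)/(6*sigma) = (92.8 - 84.7)/(6*1.5409279) = 0.8761
Cpu = (92.8 - 91.74)/(3*1.5409279) = 0.2293
Cpl = (91.74 - 84.7)/(3*1.5409279) = 1.5229
Cpk = min(Cpu, Cpl) = 0.2293

0.2293


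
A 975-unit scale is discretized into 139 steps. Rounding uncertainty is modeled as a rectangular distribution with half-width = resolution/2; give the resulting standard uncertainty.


resolution = range / divisions
resolution = 975 / 139 = 7.0143885
u_res = resolution / (2*sqrt(3))
u_res = 7.0143885 / 3.4641016
u_res = 2.0249

2.0249


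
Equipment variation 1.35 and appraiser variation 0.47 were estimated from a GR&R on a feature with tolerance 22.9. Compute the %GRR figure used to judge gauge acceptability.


GRR = sqrt(EV^2 + AV^2) = sqrt(1.35^2 + 0.47^2) = 1.4294754
%GRR = GRR / tol * 100 = 1.4294754 / 22.9 * 100
%GRR = 6.2423

6.2423


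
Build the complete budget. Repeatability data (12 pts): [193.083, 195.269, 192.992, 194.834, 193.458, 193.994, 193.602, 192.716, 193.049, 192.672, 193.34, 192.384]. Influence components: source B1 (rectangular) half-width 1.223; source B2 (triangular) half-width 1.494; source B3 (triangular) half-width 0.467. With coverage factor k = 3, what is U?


mean = (193.083 + 195.269 + 192.992 + 194.834 + 193.458 + 193.994 + 193.602 + 192.716 + 193.049 + 192.672 + 193.34 + 192.384) / 12 = 193.4494167
s = sqrt(sum((x - mean)^2)/(n-1)) = 0.87079206
u_A = s / sqrt(n) = 0.87079206 / sqrt(12) = 0.25137602
u_B1 = 1.223 / sqrt(3) = 0.70609938
u_B2 = 1.494 / sqrt(6) = 0.60992295
u_B3 = 0.467 / sqrt(6) = 0.19065195
uc = sqrt(0.25137602^2 + 0.70609938^2 + 0.60992295^2 + 0.19065195^2) = 0.98494691
U = k * uc = 3 * 0.98494691
U = 2.9548

2.9548


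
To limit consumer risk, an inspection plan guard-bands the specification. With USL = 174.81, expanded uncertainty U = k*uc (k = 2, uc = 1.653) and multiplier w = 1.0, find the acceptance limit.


U = k * uc = 2 * 1.653 = 3.306
guard band g = w * U = 1.0 * 3.306 = 3.306
AL = USL - g = 174.81 - 3.306
AL = 171.5040

171.5040


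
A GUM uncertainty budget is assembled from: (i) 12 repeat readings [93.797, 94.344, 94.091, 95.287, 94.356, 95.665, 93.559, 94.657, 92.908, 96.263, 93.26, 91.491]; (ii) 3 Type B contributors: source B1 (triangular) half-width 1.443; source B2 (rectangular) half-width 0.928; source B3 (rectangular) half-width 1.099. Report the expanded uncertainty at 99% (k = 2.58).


mean = (93.797 + 94.344 + 94.091 + 95.287 + 94.356 + 95.665 + 93.559 + 94.657 + 92.908 + 96.263 + 93.26 + 91.491) / 12 = 94.13983333
s = sqrt(sum((x - mean)^2)/(n-1)) = 1.2887965
u_A = s / sqrt(n) = 1.2887965 / sqrt(12) = 0.3720435
u_B1 = 1.443 / sqrt(6) = 0.58910228
u_B2 = 0.928 / sqrt(3) = 0.53578105
u_B3 = 1.099 / sqrt(3) = 0.63450795
uc = sqrt(0.3720435^2 + 0.58910228^2 + 0.53578105^2 + 0.63450795^2) = 1.0840293
U = k * uc = 2.58 * 1.0840293
U = 2.7968

2.7968


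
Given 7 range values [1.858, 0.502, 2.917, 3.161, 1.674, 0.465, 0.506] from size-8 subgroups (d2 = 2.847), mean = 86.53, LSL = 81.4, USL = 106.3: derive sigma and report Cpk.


R_bar = (1.858 + 0.502 + 2.917 + 3.161 + 1.674 + 0.465 + 0.506) / 7 = 1.5832857
sigma = R_bar / d2 = 1.5832857 / 2.847 = 0.55612424
Cp = (USL - LSL)/(6*sigma) = (106.3 - 81.4)/(6*0.55612424) = 7.4624
Cpu = (106.3 - 86.53)/(3*0.55612424) = 11.8499
Cpl = (86.53 - 81.4)/(3*0.55612424) = 3.0749
Cpk = min(Cpu, Cpl) = 3.0749

3.0749


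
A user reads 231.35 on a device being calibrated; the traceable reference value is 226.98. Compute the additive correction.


Correction = standard - reading
= 226.98 - 231.35
= -4.3700

-4.3700


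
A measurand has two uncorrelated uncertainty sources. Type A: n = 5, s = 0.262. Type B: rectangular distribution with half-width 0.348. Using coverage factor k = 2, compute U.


u_A = s / sqrt(n) = 0.262 / sqrt(5) = 0.11716996
u_B = half_width / sqrt(3) = 0.348 / sqrt(3) = 0.20091789
uc = sqrt(u_A^2 + u_B^2) = sqrt(0.11716996^2 + 0.20091789^2) = 0.23258718
U = k * uc = 2 * 0.23258718
U = 0.4652

0.4652


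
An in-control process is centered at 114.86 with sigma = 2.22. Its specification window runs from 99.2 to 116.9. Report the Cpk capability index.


Cpu = (USL - mean) / (3*sigma) = (116.9 - 114.86) / (3*2.22) = 0.3063
Cpl = (mean - LSL) / (3*sigma) = (114.86 - 99.2) / (3*2.22) = 2.3514
Cpk = min(Cpu, Cpl) = 0.3063

0.3063


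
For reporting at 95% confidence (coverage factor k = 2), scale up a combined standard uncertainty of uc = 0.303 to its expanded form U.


U = k * uc
U = 2 * 0.303
U = 0.6060

0.6060


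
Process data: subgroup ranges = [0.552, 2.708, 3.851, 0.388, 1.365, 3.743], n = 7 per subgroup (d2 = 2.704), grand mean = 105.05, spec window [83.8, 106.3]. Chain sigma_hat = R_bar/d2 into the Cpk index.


R_bar = (0.552 + 2.708 + 3.851 + 0.388 + 1.365 + 3.743) / 6 = 2.1011667
sigma = R_bar / d2 = 2.1011667 / 2.704 = 0.77705869
Cp = (USL - LSL)/(6*sigma) = (106.3 - 83.8)/(6*0.77705869) = 4.8259
Cpu = (106.3 - 105.05)/(3*0.77705869) = 0.5362
Cpl = (105.05 - 83.8)/(3*0.77705869) = 9.1156
Cpk = min(Cpu, Cpl) = 0.5362

0.5362


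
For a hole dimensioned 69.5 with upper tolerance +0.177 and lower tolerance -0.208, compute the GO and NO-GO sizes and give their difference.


GO = nominal - lower_tol (smallest hole = maximum material condition)
GO = 69.5 - 0.208 = 69.292
NO-GO = nominal + upper_tol (largest hole = least material condition)
NO-GO = 69.5 + 0.177 = 69.677
spread = NO-GO - GO = 69.677 - 69.292 = 0.3850

0.3850


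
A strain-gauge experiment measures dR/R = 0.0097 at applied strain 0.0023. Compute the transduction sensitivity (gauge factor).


GF = (dR/R) / epsilon
= 0.0097 / 0.0023
= 4.2174

4.2174


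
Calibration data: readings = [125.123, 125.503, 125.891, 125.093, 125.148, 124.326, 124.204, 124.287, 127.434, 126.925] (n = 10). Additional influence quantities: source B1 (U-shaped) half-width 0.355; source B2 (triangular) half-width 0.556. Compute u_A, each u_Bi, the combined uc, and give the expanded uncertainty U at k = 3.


mean = (125.123 + 125.503 + 125.891 + 125.093 + 125.148 + 124.326 + 124.204 + 124.287 + 127.434 + 126.925) / 10 = 125.3934
s = sqrt(sum((x - mean)^2)/(n-1)) = 1.0939824
u_A = s / sqrt(n) = 1.0939824 / sqrt(10) = 0.34594761
u_B1 = 0.355 / sqrt(2) = 0.25102291
u_B2 = 0.556 / sqrt(6) = 0.22698605
uc = sqrt(0.34594761^2 + 0.25102291^2 + 0.22698605^2) = 0.48395756
U = k * uc = 3 * 0.48395756
U = 1.4519

1.4519


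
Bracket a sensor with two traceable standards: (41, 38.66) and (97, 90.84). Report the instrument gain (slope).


slope = (y2 - y1) / (x2 - x1)
= (90.84 - 38.66) / (97 - 41)
= 52.1800 / 56
= 0.9318

0.9318


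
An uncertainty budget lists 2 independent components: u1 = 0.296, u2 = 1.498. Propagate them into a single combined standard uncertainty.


uc = sqrt(0.296^2 + 1.498^2)
uc = sqrt(2.33162)
uc = 1.5270

1.5270


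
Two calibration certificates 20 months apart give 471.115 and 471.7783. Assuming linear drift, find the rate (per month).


rate = (v2 - v1) / months
= (471.7783 - 471.115) / 20
= 0.6633 / 20
= 0.0332

0.0332


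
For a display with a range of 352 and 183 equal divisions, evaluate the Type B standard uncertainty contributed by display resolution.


resolution = range / divisions
resolution = 352 / 183 = 1.9234973
u_res = resolution / (2*sqrt(3))
u_res = 1.9234973 / 3.4641016
u_res = 0.5553

0.5553


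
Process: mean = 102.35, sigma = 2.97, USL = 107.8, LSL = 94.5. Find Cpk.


Cpu = (USL - mean) / (3*sigma) = (107.8 - 102.35) / (3*2.97) = 0.6117
Cpl = (mean - LSL) / (3*sigma) = (102.35 - 94.5) / (3*2.97) = 0.8810
Cpk = min(Cpu, Cpl) = 0.6117

0.6117


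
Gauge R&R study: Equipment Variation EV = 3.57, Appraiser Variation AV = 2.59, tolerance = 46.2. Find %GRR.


GRR = sqrt(EV^2 + AV^2) = sqrt(3.57^2 + 2.59^2) = 4.4105555
%GRR = GRR / tol * 100 = 4.4105555 / 46.2 * 100
%GRR = 9.5467

9.5467


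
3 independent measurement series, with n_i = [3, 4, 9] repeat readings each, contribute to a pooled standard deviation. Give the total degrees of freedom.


nu = sum_i (n_i - 1)
nu = ((3 - 1) + (4 - 1) + (9 - 1))
nu = 2 + 3 + 8
nu = 13

13


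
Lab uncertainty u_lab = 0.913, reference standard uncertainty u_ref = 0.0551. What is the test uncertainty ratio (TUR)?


TUR = u_lab / u_ref
= 0.913 / 0.0551
= 16.5699

16.5699


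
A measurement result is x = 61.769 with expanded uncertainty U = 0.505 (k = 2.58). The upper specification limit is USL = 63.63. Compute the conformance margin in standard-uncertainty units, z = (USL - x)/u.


u = U / k = 0.505 / 2.58 = 0.19573643
margin = |USL - x| = |63.63 - 61.769| = 1.861
z = margin / u = 1.861 / 0.19573643
z = 9.5077

9.5077


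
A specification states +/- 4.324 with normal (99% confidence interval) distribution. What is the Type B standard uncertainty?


u_B = half_width / 2.576
u_B = 4.324 / 2.576
u_B = 1.6786

1.6786


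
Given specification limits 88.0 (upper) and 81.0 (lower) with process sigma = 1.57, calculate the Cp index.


Cp = (USL - LSL) / (6 * sigma)
= (88.0 - 81.0) / (6 * 1.57)
= 7.0000 / 9.4200
= 0.7431

0.7431


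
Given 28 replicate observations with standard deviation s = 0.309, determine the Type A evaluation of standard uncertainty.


u_A = s / sqrt(n)
u_A = 0.309 / sqrt(28)
u_A = 0.309 / 5.2915026
u_A = 0.0584

0.0584


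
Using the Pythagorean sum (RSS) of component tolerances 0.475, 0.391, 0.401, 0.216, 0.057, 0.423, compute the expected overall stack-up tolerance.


RSS = sqrt(0.475^2 + 0.391^2 + 0.401^2 + 0.216^2 + 0.057^2 + 0.423^2)
= sqrt(0.768141)
= 0.8764

0.8764


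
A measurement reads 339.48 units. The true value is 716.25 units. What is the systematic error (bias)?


Systematic error = measured - true
= 339.48 - 716.25
= -376.7700

-376.7700


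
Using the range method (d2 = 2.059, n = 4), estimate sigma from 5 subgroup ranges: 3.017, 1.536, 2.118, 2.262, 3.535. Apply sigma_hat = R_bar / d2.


R_bar = (3.017 + 1.536 + 2.118 + 2.262 + 3.535) / 5
R_bar = 12.468 / 5 = 2.4936
sigma_hat = R_bar / d2 = 2.4936 / 2.059 = 1.2111

1.2111


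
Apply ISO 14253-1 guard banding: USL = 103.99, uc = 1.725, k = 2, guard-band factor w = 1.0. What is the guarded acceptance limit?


U = k * uc = 2 * 1.725 = 3.45
guard band g = w * U = 1.0 * 3.45 = 3.45
AL = USL - g = 103.99 - 3.45
AL = 100.5400

100.5400
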